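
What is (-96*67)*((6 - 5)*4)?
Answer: -25728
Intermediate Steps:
(-96*67)*((6 - 5)*4) = -6432*4 = -25728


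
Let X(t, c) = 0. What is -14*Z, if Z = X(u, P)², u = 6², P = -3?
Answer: 0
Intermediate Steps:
u = 36
Z = 0 (Z = 0² = 0)
-14*Z = -14*0 = 0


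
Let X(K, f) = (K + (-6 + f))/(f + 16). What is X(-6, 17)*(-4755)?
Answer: -7925/11 ≈ -720.45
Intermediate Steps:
X(K, f) = (-6 + K + f)/(16 + f)
X(-6, 17)*(-4755) = ((-6 - 6 + 17)/(16 + 17))*(-4755) = (5/33)*(-4755) = -7925/11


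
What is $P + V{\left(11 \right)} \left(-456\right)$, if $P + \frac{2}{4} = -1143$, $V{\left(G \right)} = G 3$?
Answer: $- \frac{32383}{2} \approx -16192.0$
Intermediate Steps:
$V{\left(G \right)} = 3 G$
$P = - \frac{2287}{2}$ ($P = - \frac{1}{2} - 1143 = - \frac{2287}{2} \approx -1143.5$)
$P + V{\left(11 \right)} \left(-456\right) = - \frac{2287}{2} + 3 \cdot 11 \left(-456\right) = - \frac{2287}{2} + 33 \left(-456\right) = - \frac{2287}{2} - 15048 = - \frac{32383}{2}$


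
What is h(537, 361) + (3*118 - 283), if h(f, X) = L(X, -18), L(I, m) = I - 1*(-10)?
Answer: 442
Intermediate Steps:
L(I, m) = 10 + I (L(I, m) = I + 10 = 10 + I)
h(f, X) = 10 + X
h(537, 361) + (3*118 - 283) = (10 + 361) + (3*118 - 283) = 371 + (354 - 283) = 371 + 71 = 442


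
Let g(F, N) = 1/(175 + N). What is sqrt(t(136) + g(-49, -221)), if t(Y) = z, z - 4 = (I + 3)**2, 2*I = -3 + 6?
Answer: sqrt(51267)/46 ≈ 4.9222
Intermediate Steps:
I = 3/2 (I = (-3 + 6)/2 = (1/2)*3 = 3/2 ≈ 1.5000)
z = 97/4 (z = 4 + (3/2 + 3)**2 = 4 + (9/2)**2 = 4 + 81/4 = 97/4 ≈ 24.250)
t(Y) = 97/4
sqrt(t(136) + g(-49, -221)) = sqrt(97/4 + 1/(175 - 221)) = sqrt(97/4 + 1/(-46)) = sqrt(97/4 - 1/46) = sqrt(2229/92) = sqrt(51267)/46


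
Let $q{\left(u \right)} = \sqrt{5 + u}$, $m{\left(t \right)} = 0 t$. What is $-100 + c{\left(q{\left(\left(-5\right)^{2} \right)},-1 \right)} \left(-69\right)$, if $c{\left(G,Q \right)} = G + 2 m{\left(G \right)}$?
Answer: $-100 - 69 \sqrt{30} \approx -477.93$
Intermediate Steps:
$m{\left(t \right)} = 0$
$c{\left(G,Q \right)} = G$ ($c{\left(G,Q \right)} = G + 2 \cdot 0 = G + 0 = G$)
$-100 + c{\left(q{\left(\left(-5\right)^{2} \right)},-1 \right)} \left(-69\right) = -100 + \sqrt{5 + \left(-5\right)^{2}} \left(-69\right) = -100 + \sqrt{5 + 25} \left(-69\right) = -100 + \sqrt{30} \left(-69\right) = -100 - 69 \sqrt{30}$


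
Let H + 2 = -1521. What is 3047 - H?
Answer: 4570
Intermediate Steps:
H = -1523 (H = -2 - 1521 = -1523)
3047 - H = 3047 - 1*(-1523) = 3047 + 1523 = 4570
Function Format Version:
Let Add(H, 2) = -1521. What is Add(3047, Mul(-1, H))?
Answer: 4570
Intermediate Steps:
H = -1523 (H = Add(-2, -1521) = -1523)
Add(3047, Mul(-1, H)) = Add(3047, Mul(-1, -1523)) = Add(3047, 1523) = 4570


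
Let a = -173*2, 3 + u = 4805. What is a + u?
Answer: 4456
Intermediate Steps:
u = 4802 (u = -3 + 4805 = 4802)
a = -346
a + u = -346 + 4802 = 4456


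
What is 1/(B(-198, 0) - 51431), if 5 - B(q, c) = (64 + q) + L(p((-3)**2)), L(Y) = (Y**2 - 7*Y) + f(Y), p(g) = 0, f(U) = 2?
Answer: -1/51294 ≈ -1.9495e-5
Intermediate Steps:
L(Y) = 2 + Y**2 - 7*Y (L(Y) = (Y**2 - 7*Y) + 2 = 2 + Y**2 - 7*Y)
B(q, c) = -61 - q (B(q, c) = 5 - ((64 + q) + (2 + 0**2 - 7*0)) = 5 - ((64 + q) + (2 + 0 + 0)) = 5 - ((64 + q) + 2) = 5 - (66 + q) = 5 + (-66 - q) = -61 - q)
1/(B(-198, 0) - 51431) = 1/((-61 - 1*(-198)) - 51431) = 1/((-61 + 198) - 51431) = 1/(137 - 51431) = 1/(-51294) = -1/51294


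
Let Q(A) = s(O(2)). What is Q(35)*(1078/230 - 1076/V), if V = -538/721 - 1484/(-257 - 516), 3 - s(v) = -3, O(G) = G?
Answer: -13722366182/2507345 ≈ -5472.9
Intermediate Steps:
s(v) = 6 (s(v) = 3 - 1*(-3) = 3 + 3 = 6)
Q(A) = 6
V = 654090/557333 (V = -538*1/721 - 1484/(-773) = -538/721 - 1484*(-1/773) = -538/721 + 1484/773 = 654090/557333 ≈ 1.1736)
Q(35)*(1078/230 - 1076/V) = 6*(1078/230 - 1076/654090/557333) = 6*(1078*(1/230) - 1076*557333/654090) = 6*(539/115 - 299845154/327045) = 6*(-6861183091/7522035) = -13722366182/2507345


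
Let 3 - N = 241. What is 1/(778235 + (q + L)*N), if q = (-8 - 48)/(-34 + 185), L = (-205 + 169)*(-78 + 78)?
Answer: 151/117526813 ≈ 1.2848e-6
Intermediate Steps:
N = -238 (N = 3 - 1*241 = 3 - 241 = -238)
L = 0 (L = -36*0 = 0)
q = -56/151 ≈ -0.37086
1/(778235 + (q + L)*N) = 1/(778235 + (-56/151 + 0)*(-238)) = 1/(778235 - 56/151*(-238)) = 1/(778235 + 13328/151) = 1/(117526813/151) = 151/117526813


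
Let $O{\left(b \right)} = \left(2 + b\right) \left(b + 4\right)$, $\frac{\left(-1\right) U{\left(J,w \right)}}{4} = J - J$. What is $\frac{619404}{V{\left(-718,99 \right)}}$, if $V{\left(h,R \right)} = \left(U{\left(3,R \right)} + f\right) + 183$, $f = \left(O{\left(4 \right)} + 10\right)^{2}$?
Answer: $\frac{619404}{3547} \approx 174.63$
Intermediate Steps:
$U{\left(J,w \right)} = 0$ ($U{\left(J,w \right)} = - 4 \left(J - J\right) = \left(-4\right) 0 = 0$)
$O{\left(b \right)} = \left(2 + b\right) \left(4 + b\right)$
$f = 3364$ ($f = \left(\left(8 + 4^{2} + 6 \cdot 4\right) + 10\right)^{2} = \left(\left(8 + 16 + 24\right) + 10\right)^{2} = \left(48 + 10\right)^{2} = 58^{2} = 3364$)
$V{\left(h,R \right)} = 3547$ ($V{\left(h,R \right)} = \left(0 + 3364\right) + 183 = 3364 + 183 = 3547$)
$\frac{619404}{V{\left(-718,99 \right)}} = \frac{619404}{3547}$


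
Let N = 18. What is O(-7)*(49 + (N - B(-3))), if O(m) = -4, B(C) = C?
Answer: -280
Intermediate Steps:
O(-7)*(49 + (N - B(-3))) = -4*(49 + (18 - 1*(-3))) = -4*(49 + (18 + 3)) = -4*(49 + 21) = -4*70 = -280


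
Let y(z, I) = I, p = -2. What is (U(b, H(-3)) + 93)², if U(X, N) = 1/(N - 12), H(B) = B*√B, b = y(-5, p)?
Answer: 2*(-504851*I + 311085*√3)/(9*(-13*I + 8*√3)) ≈ 8636.0 + 5.6477*I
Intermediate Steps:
b = -2
H(B) = B^(3/2)
U(X, N) = 1/(-12 + N)
(U(b, H(-3)) + 93)² = (1/(-12 + (-3)^(3/2)) + 93)² = (1/(-12 - 3*I*√3) + 93)² = (93 + 1/(-12 - 3*I*√3))²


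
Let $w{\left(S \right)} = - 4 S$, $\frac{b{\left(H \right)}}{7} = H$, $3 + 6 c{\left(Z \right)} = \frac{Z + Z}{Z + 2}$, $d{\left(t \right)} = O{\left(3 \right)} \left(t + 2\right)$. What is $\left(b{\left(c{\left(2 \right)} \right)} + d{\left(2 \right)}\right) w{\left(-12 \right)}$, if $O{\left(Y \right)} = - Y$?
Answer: $-688$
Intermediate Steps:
$d{\left(t \right)} = -6 - 3 t$ ($d{\left(t \right)} = \left(-1\right) 3 \left(t + 2\right) = - 3 \left(2 + t\right) = -6 - 3 t$)
$c{\left(Z \right)} = - \frac{1}{2} + \frac{Z}{3 \left(2 + Z\right)}$ ($c{\left(Z \right)} = - \frac{1}{2} + \frac{\left(Z + Z\right) \frac{1}{Z + 2}}{6} = - \frac{1}{2} + \frac{2 Z \frac{1}{2 + Z}}{6} = - \frac{1}{2} + \frac{Z}{3 \left(2 + Z\right)}$)
$b{\left(H \right)} = 7 H$
$\left(b{\left(c{\left(2 \right)} \right)} + d{\left(2 \right)}\right) w{\left(-12 \right)} = \left(7 \frac{-6 - 2}{6 \left(2 + 2\right)} - 12\right) \left(\left(-4\right) \left(-12\right)\right) = \left(7 \frac{-6 - 2}{6 \cdot 4} - 12\right) 48 = \left(7 \cdot \frac{1}{6} \cdot \frac{1}{4} \left(-8\right) - 12\right) 48 = \left(7 \left(- \frac{1}{3}\right) - 12\right) 48 = \left(- \frac{7}{3} - 12\right) 48 = \left(- \frac{43}{3}\right) 48 = -688$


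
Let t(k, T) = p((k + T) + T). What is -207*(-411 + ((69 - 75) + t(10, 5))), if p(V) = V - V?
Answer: 86319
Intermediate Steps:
p(V) = 0
t(k, T) = 0
-207*(-411 + ((69 - 75) + t(10, 5))) = -207*(-411 + ((69 - 75) + 0)) = -207*(-411 + (-6 + 0)) = -207*(-411 - 6) = -207*(-417) = 86319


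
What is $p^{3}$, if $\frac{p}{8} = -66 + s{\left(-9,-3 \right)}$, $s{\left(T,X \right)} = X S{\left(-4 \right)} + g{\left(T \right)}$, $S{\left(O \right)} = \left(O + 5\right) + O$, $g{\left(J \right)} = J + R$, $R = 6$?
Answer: $-110592000$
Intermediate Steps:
$g{\left(J \right)} = 6 + J$ ($g{\left(J \right)} = J + 6 = 6 + J$)
$S{\left(O \right)} = 5 + 2 O$ ($S{\left(O \right)} = \left(5 + O\right) + O = 5 + 2 O$)
$s{\left(T,X \right)} = 6 + T - 3 X$ ($s{\left(T,X \right)} = X \left(5 + 2 \left(-4\right)\right) + \left(6 + T\right) = X \left(5 - 8\right) + \left(6 + T\right) = X \left(-3\right) + \left(6 + T\right) = - 3 X + \left(6 + T\right) = 6 + T - 3 X$)
$p = -480$ ($p = 8 \left(-66 - -6\right) = 8 \left(-66 + \left(6 - 9 + 9\right)\right) = 8 \left(-66 + 6\right) = 8 \left(-60\right) = -480$)
$p^{3} = \left(-480\right)^{3} = -110592000$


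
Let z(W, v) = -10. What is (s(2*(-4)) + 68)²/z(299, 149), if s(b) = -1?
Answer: -4489/10 ≈ -448.90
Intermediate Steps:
(s(2*(-4)) + 68)²/z(299, 149) = (-1 + 68)²/(-10) = 67²*(-⅒) = 4489*(-⅒) = -4489/10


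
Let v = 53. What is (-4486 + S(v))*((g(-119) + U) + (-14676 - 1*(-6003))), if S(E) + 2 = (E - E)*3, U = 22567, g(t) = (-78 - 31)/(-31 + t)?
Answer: -1558988332/25 ≈ -6.2360e+7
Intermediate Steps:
g(t) = -109/(-31 + t)
S(E) = -2 (S(E) = -2 + (E - E)*3 = -2 + 0*3 = -2 + 0 = -2)
(-4486 + S(v))*((g(-119) + U) + (-14676 - 1*(-6003))) = (-4486 - 2)*((-109/(-31 - 119) + 22567) + (-14676 - 1*(-6003))) = -4488*((-109/(-150) + 22567) + (-14676 + 6003)) = -4488*((-109*(-1/150) + 22567) - 8673) = -4488*((109/150 + 22567) - 8673) = -4488*(3385159/150 - 8673) = -4488*2084209/150 = -1558988332/25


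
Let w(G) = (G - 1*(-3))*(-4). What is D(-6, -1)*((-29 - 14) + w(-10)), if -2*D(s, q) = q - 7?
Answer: -60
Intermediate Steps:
D(s, q) = 7/2 - q/2 (D(s, q) = -(q - 7)/2 = -(-7 + q)/2 = 7/2 - q/2)
w(G) = -12 - 4*G (w(G) = (G + 3)*(-4) = (3 + G)*(-4) = -12 - 4*G)
D(-6, -1)*((-29 - 14) + w(-10)) = (7/2 - ½*(-1))*((-29 - 14) + (-12 - 4*(-10))) = (7/2 + ½)*(-43 + (-12 + 40)) = 4*(-43 + 28) = 4*(-15) = -60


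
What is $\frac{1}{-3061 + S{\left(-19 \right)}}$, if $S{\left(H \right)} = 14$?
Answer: $- \frac{1}{3047} \approx -0.00032819$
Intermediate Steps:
$\frac{1}{-3061 + S{\left(-19 \right)}} = \frac{1}{-3061 + 14} = \frac{1}{-3047} = - \frac{1}{3047}$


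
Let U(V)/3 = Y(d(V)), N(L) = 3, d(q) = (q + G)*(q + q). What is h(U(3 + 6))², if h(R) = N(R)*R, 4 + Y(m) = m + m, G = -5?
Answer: 1587600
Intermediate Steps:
d(q) = 2*q*(-5 + q) (d(q) = (q - 5)*(q + q) = (-5 + q)*(2*q) = 2*q*(-5 + q))
Y(m) = -4 + 2*m (Y(m) = -4 + (m + m) = -4 + 2*m)
U(V) = -12 + 12*V*(-5 + V) (U(V) = 3*(-4 + 2*(2*V*(-5 + V))) = 3*(-4 + 4*V*(-5 + V)) = -12 + 12*V*(-5 + V))
h(R) = 3*R
h(U(3 + 6))² = (3*(-12 + 12*(3 + 6)*(-5 + (3 + 6))))² = (3*(-12 + 12*9*(-5 + 9)))² = (3*(-12 + 12*9*4))² = (3*(-12 + 432))² = (3*420)² = 1260² = 1587600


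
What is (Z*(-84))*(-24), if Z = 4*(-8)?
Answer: -64512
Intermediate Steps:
Z = -32
(Z*(-84))*(-24) = -32*(-84)*(-24) = 2688*(-24) = -64512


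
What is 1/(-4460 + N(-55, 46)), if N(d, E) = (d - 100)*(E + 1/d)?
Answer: -11/127459 ≈ -8.6302e-5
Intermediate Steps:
N(d, E) = (-100 + d)*(E + 1/d)
1/(-4460 + N(-55, 46)) = 1/(-4460 + (1 - 100*46 - 100/(-55) + 46*(-55))) = 1/(-4460 + (1 - 4600 - 100*(-1/55) - 2530)) = 1/(-4460 + (1 - 4600 + 20/11 - 2530)) = 1/(-4460 - 78399/11) = 1/(-127459/11) = -11/127459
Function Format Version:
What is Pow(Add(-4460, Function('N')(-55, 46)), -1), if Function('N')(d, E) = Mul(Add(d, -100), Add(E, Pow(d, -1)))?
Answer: Rational(-11, 127459) ≈ -8.6302e-5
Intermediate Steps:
Function('N')(d, E) = Mul(Add(-100, d), Add(E, Pow(d, -1)))
Pow(Add(-4460, Function('N')(-55, 46)), -1) = Pow(Add(-4460, Add(1, Mul(-100, 46), Mul(-100, Pow(-55, -1)), Mul(46, -55))), -1) = Pow(Add(-4460, Add(1, -4600, Mul(-100, Rational(-1, 55)), -2530)), -1) = Pow(Add(-4460, Add(1, -4600, Rational(20, 11), -2530)), -1) = Pow(Add(-4460, Rational(-78399, 11)), -1) = Pow(Rational(-127459, 11), -1) = Rational(-11, 127459)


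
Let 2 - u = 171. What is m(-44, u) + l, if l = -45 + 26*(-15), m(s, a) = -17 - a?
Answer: -283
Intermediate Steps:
u = -169 (u = 2 - 1*171 = 2 - 171 = -169)
l = -435 (l = -45 - 390 = -435)
m(-44, u) + l = (-17 - 1*(-169)) - 435 = (-17 + 169) - 435 = 152 - 435 = -283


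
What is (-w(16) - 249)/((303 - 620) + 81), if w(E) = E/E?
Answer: 125/118 ≈ 1.0593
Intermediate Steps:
w(E) = 1
(-w(16) - 249)/((303 - 620) + 81) = (-1*1 - 249)/((303 - 620) + 81) = (-1 - 249)/(-317 + 81) = -250/(-236) = -250*(-1/236) = 125/118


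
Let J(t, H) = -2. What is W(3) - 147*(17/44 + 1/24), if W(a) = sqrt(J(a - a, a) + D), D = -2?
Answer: -5537/88 + 2*I ≈ -62.92 + 2.0*I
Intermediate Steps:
W(a) = 2*I (W(a) = sqrt(-2 - 2) = sqrt(-4) = 2*I)
W(3) - 147*(17/44 + 1/24) = 2*I - 147*(17/44 + 1/24) = 2*I - 147*113/264 = 2*I - 5537/88 = -5537/88 + 2*I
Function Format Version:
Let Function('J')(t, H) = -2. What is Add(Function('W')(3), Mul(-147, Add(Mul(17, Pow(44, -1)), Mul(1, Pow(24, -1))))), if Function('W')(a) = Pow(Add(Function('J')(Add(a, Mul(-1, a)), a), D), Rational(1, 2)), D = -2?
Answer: Add(Rational(-5537, 88), Mul(2, I)) ≈ Add(-62.920, Mul(2.0000, I))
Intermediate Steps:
Function('W')(a) = Mul(2, I) (Function('W')(a) = Pow(Add(-2, -2), Rational(1, 2)) = Pow(-4, Rational(1, 2)) = Mul(2, I))
Add(Function('W')(3), Mul(-147, Add(Mul(17, Pow(44, -1)), Mul(1, Pow(24, -1))))) = Add(Mul(2, I), Mul(-147, Add(Mul(17, Pow(44, -1)), Mul(1, Pow(24, -1))))) = Add(Mul(2, I), Mul(-147, Add(Mul(17, Rational(1, 44)), Mul(1, Rational(1, 24))))) = Add(Mul(2, I), Mul(-147, Add(Rational(17, 44), Rational(1, 24)))) = Add(Mul(2, I), Mul(-147, Rational(113, 264))) = Add(Mul(2, I), Rational(-5537, 88)) = Add(Rational(-5537, 88), Mul(2, I))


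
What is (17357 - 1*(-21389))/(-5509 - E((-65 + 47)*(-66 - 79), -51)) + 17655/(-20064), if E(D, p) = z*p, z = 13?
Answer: -13075089/1473184 ≈ -8.8754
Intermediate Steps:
E(D, p) = 13*p
(17357 - 1*(-21389))/(-5509 - E((-65 + 47)*(-66 - 79), -51)) + 17655/(-20064) = (17357 - 1*(-21389))/(-5509 - 13*(-51)) + 17655/(-20064) = (17357 + 21389)/(-5509 - 1*(-663)) + 17655*(-1/20064) = 38746/(-5509 + 663) - 535/608 = 38746/(-4846) - 535/608 = 38746*(-1/4846) - 535/608 = -19373/2423 - 535/608 = -13075089/1473184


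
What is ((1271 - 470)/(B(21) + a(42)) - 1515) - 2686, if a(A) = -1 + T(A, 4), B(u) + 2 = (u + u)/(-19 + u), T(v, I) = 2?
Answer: -83219/20 ≈ -4161.0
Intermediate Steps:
B(u) = -2 + 2*u/(-19 + u) (B(u) = -2 + (u + u)/(-19 + u) = -2 + (2*u)/(-19 + u) = -2 + 2*u/(-19 + u))
a(A) = 1 (a(A) = -1 + 2 = 1)
((1271 - 470)/(B(21) + a(42)) - 1515) - 2686 = ((1271 - 470)/(38/(-19 + 21) + 1) - 1515) - 2686 = (801/(38/2 + 1) - 1515) - 2686 = (801/(38*(½) + 1) - 1515) - 2686 = (801/(19 + 1) - 1515) - 2686 = (801/20 - 1515) - 2686 = -29499/20 - 2686 = -83219/20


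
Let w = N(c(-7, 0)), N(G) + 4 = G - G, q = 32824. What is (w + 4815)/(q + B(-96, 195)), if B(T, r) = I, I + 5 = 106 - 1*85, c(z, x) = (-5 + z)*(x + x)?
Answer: 4811/32840 ≈ 0.14650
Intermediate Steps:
c(z, x) = 2*x*(-5 + z) (c(z, x) = (-5 + z)*(2*x) = 2*x*(-5 + z))
N(G) = -4 (N(G) = -4 + (G - G) = -4 + 0 = -4)
w = -4
I = 16 (I = -5 + (106 - 1*85) = -5 + (106 - 85) = -5 + 21 = 16)
B(T, r) = 16
(w + 4815)/(q + B(-96, 195)) = (-4 + 4815)/(32824 + 16) = 4811/32840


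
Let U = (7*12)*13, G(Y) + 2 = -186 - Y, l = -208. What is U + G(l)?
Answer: 1112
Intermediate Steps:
G(Y) = -188 - Y (G(Y) = -2 + (-186 - Y) = -188 - Y)
U = 1092 (U = 84*13 = 1092)
U + G(l) = 1092 + (-188 - 1*(-208)) = 1092 + (-188 + 208) = 1092 + 20 = 1112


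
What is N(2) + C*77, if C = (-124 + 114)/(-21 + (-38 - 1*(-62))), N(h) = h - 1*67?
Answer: -965/3 ≈ -321.67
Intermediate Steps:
N(h) = -67 + h (N(h) = h - 67 = -67 + h)
C = -10/3 (C = -10/(-21 + (-38 + 62)) = -10/(-21 + 24) = -10/3 ≈ -3.3333)
N(2) + C*77 = (-67 + 2) - 10/3*77 = -65 - 770/3 = -965/3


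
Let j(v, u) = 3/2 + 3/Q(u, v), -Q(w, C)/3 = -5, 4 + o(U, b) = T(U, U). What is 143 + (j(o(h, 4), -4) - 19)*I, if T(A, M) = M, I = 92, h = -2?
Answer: -7243/5 ≈ -1448.6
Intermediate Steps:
o(U, b) = -4 + U
Q(w, C) = 15 (Q(w, C) = -3*(-5) = 15)
j(v, u) = 17/10 (j(v, u) = 3/2 + 3/15 = 3*(½) + 3*(1/15) = 3/2 + ⅕ = 17/10)
143 + (j(o(h, 4), -4) - 19)*I = 143 + (17/10 - 19)*92 = 143 - 173/10*92 = 143 - 7958/5 = -7243/5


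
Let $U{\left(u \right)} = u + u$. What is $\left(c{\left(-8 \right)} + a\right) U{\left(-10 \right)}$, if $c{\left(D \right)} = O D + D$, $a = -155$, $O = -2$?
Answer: $2940$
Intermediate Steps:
$U{\left(u \right)} = 2 u$
$c{\left(D \right)} = - D$ ($c{\left(D \right)} = - 2 D + D = - D$)
$\left(c{\left(-8 \right)} + a\right) U{\left(-10 \right)} = \left(\left(-1\right) \left(-8\right) - 155\right) 2 \left(-10\right) = \left(8 - 155\right) \left(-20\right) = \left(-147\right) \left(-20\right) = 2940$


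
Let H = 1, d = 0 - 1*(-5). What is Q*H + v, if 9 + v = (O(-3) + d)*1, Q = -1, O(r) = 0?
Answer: -5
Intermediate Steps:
d = 5 (d = 0 + 5 = 5)
v = -4 (v = -9 + (0 + 5)*1 = -9 + 5*1 = -9 + 5 = -4)
Q*H + v = -1*1 - 4 = -1 - 4 = -5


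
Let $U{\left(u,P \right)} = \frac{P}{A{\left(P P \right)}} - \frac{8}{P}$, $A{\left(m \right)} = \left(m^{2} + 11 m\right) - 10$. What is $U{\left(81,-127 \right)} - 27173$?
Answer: $- \frac{898361762650279}{33060900350} \approx -27173.0$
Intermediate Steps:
$A{\left(m \right)} = -10 + m^{2} + 11 m$
$U{\left(u,P \right)} = - \frac{8}{P} + \frac{P}{-10 + P^{4} + 11 P^{2}}$ ($U{\left(u,P \right)} = \frac{P}{-10 + \left(P P\right)^{2} + 11 P P} - \frac{8}{P} = \frac{P}{-10 + \left(P^{2}\right)^{2} + 11 P^{2}} - \frac{8}{P} = \frac{P}{-10 + P^{4} + 11 P^{2}} - \frac{8}{P} = - \frac{8}{P} + \frac{P}{-10 + P^{4} + 11 P^{2}}$)
$U{\left(81,-127 \right)} - 27173 = \frac{80 - 87 \left(-127\right)^{2} - 8 \left(-127\right)^{4}}{\left(-127\right) \left(-10 + \left(-127\right)^{4} + 11 \left(-127\right)^{2}\right)} - 27173 = - \frac{80 - 1403223 - 2081157128}{127 \left(-10 + 260144641 + 11 \cdot 16129\right)} - 27173 = - \frac{80 - 1403223 - 2081157128}{127 \left(-10 + 260144641 + 177419\right)} - 27173 = \left(- \frac{1}{127}\right) \frac{1}{260322050} \left(-2082560271\right) - 27173 = \frac{2082560271}{33060900350} - 27173 = - \frac{898361762650279}{33060900350}$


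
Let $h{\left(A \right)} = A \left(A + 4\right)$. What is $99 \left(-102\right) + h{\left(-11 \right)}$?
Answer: $-10021$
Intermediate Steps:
$h{\left(A \right)} = A \left(4 + A\right)$
$99 \left(-102\right) + h{\left(-11 \right)} = 99 \left(-102\right) - 11 \left(4 - 11\right) = -10098 - -77 = -10098 + 77 = -10021$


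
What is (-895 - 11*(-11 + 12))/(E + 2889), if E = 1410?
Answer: -302/1433 ≈ -0.21075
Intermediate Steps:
(-895 - 11*(-11 + 12))/(E + 2889) = (-895 - 11*(-11 + 12))/(1410 + 2889) = (-895 - 11*1)/4299 = (-895 - 11)*(1/4299) = -906*1/4299 = -302/1433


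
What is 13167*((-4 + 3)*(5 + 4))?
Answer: -118503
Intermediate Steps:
13167*((-4 + 3)*(5 + 4)) = 13167*(-1*9) = 13167*(-9) = -118503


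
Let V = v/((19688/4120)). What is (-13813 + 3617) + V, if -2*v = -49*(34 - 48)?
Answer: -25269001/2461 ≈ -10268.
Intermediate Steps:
v = -343 (v = -(-49)*(34 - 48)/2 = -(-49)*(-14)/2 = -½*686 = -343)
V = -176645/2461 (V = -343/(19688/4120) = -343/(19688*(1/4120)) = -343/2461/515 = -343*515/2461 = -176645/2461 ≈ -71.778)
(-13813 + 3617) + V = (-13813 + 3617) - 176645/2461 = -10196 - 176645/2461 = -25269001/2461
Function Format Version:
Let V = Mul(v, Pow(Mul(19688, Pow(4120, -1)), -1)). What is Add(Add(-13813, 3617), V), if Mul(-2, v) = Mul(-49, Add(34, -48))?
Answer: Rational(-25269001, 2461) ≈ -10268.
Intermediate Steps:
v = -343 (v = Mul(Rational(-1, 2), Mul(-49, Add(34, -48))) = Mul(Rational(-1, 2), Mul(-49, -14)) = Mul(Rational(-1, 2), 686) = -343)
V = Rational(-176645, 2461) (V = Mul(-343, Pow(Mul(19688, Pow(4120, -1)), -1)) = Mul(-343, Pow(Mul(19688, Rational(1, 4120)), -1)) = Mul(-343, Pow(Rational(2461, 515), -1)) = Mul(-343, Rational(515, 2461)) = Rational(-176645, 2461) ≈ -71.778)
Add(Add(-13813, 3617), V) = Add(Add(-13813, 3617), Rational(-176645, 2461)) = Add(-10196, Rational(-176645, 2461)) = Rational(-25269001, 2461)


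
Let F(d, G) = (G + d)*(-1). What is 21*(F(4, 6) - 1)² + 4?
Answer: 2545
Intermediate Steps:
F(d, G) = -G - d
21*(F(4, 6) - 1)² + 4 = 21*((-1*6 - 1*4) - 1)² + 4 = 21*((-6 - 4) - 1)² + 4 = 21*(-10 - 1)² + 4 = 21*(-11)² + 4 = 21*121 + 4 = 2541 + 4 = 2545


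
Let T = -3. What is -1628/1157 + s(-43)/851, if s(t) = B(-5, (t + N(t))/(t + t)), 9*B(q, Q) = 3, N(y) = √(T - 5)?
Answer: -4155127/2953821 ≈ -1.4067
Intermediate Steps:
N(y) = 2*I*√2 (N(y) = √(-3 - 5) = √(-8) = 2*I*√2)
B(q, Q) = ⅓ (B(q, Q) = (⅑)*3 = ⅓)
s(t) = ⅓
-1628/1157 + s(-43)/851 = -1628/1157 + (⅓)/851 = -1628*1/1157 + (⅓)*(1/851) = -1628/1157 + 1/2553 = -4155127/2953821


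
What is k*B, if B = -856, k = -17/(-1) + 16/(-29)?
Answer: -408312/29 ≈ -14080.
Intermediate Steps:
k = 477/29 (k = -17*(-1) + 16*(-1/29) = 17 - 16/29 = 477/29 ≈ 16.448)
k*B = (477/29)*(-856) = -408312/29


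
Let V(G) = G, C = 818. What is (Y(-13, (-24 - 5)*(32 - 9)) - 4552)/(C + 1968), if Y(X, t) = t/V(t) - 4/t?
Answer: -3035513/1858262 ≈ -1.6335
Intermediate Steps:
Y(X, t) = 1 - 4/t (Y(X, t) = t/t - 4/t = 1 - 4/t)
(Y(-13, (-24 - 5)*(32 - 9)) - 4552)/(C + 1968) = ((-4 + (-24 - 5)*(32 - 9))/(((-24 - 5)*(32 - 9))) - 4552)/(818 + 1968) = ((-4 - 29*23)/((-29*23)) - 4552)/2786 = ((-4 - 667)/(-667) - 4552)*(1/2786) = (-1/667*(-671) - 4552)*(1/2786) = (671/667 - 4552)*(1/2786) = -3035513/667*1/2786 = -3035513/1858262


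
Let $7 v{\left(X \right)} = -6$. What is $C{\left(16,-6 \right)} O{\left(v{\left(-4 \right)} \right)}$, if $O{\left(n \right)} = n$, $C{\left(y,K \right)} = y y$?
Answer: $- \frac{1536}{7} \approx -219.43$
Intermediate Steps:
$v{\left(X \right)} = - \frac{6}{7}$ ($v{\left(X \right)} = \frac{1}{7} \left(-6\right) = - \frac{6}{7}$)
$C{\left(y,K \right)} = y^{2}$
$C{\left(16,-6 \right)} O{\left(v{\left(-4 \right)} \right)} = 16^{2} \left(- \frac{6}{7}\right) = 256 \left(- \frac{6}{7}\right) = - \frac{1536}{7}$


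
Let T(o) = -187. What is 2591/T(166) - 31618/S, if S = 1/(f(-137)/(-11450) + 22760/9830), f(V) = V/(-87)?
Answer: -6703465830611782/91556644575 ≈ -73217.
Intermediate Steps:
f(V) = -V/87 (f(V) = V*(-1/87) = -V/87)
S = 979215450/2267102729 (S = 1/(-1/87*(-137)/(-11450) + 22760/9830) = 1/((137/87)*(-1/11450) + 22760*(1/9830)) = 1/(-137/996150 + 2276/983) = 1/(2267102729/979215450) = 979215450/2267102729 ≈ 0.43192)
2591/T(166) - 31618/S = 2591/(-187) - 31618/979215450/2267102729 = 2591*(-1/187) - 31618*2267102729/979215450 = -2591/187 - 35840627042761/489607725 = -6703465830611782/91556644575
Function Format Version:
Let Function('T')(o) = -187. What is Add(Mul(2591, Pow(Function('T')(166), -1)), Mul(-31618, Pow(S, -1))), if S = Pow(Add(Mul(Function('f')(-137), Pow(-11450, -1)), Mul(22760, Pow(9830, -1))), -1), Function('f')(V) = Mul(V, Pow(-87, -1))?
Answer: Rational(-6703465830611782, 91556644575) ≈ -73217.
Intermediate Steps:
Function('f')(V) = Mul(Rational(-1, 87), V) (Function('f')(V) = Mul(V, Rational(-1, 87)) = Mul(Rational(-1, 87), V))
S = Rational(979215450, 2267102729) (S = Pow(Add(Mul(Mul(Rational(-1, 87), -137), Pow(-11450, -1)), Mul(22760, Pow(9830, -1))), -1) = Pow(Add(Mul(Rational(137, 87), Rational(-1, 11450)), Mul(22760, Rational(1, 9830))), -1) = Pow(Add(Rational(-137, 996150), Rational(2276, 983)), -1) = Pow(Rational(2267102729, 979215450), -1) = Rational(979215450, 2267102729) ≈ 0.43192)
Add(Mul(2591, Pow(Function('T')(166), -1)), Mul(-31618, Pow(S, -1))) = Add(Mul(2591, Pow(-187, -1)), Mul(-31618, Pow(Rational(979215450, 2267102729), -1))) = Add(Mul(2591, Rational(-1, 187)), Mul(-31618, Rational(2267102729, 979215450))) = Add(Rational(-2591, 187), Rational(-35840627042761, 489607725)) = Rational(-6703465830611782, 91556644575)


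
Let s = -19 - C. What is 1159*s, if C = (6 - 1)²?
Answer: -50996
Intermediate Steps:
C = 25 (C = 5² = 25)
s = -44 (s = -19 - 1*25 = -19 - 25 = -44)
1159*s = 1159*(-44) = -50996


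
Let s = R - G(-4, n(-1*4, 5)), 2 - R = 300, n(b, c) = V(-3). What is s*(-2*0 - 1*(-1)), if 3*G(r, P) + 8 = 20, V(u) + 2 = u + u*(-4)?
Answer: -302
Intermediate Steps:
V(u) = -2 - 3*u (V(u) = -2 + (u + u*(-4)) = -2 + (u - 4*u) = -2 - 3*u)
n(b, c) = 7 (n(b, c) = -2 - 3*(-3) = -2 + 9 = 7)
G(r, P) = 4 (G(r, P) = -8/3 + (⅓)*20 = -8/3 + 20/3 = 4)
R = -298 (R = 2 - 1*300 = 2 - 300 = -298)
s = -302 (s = -298 - 1*4 = -298 - 4 = -302)
s*(-2*0 - 1*(-1)) = -302*(-2*0 - 1*(-1)) = -302*(0 + 1) = -302*1 = -302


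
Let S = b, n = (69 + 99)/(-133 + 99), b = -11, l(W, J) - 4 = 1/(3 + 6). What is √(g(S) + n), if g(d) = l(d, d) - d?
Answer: 2*√6613/51 ≈ 3.1890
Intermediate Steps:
l(W, J) = 37/9 (l(W, J) = 4 + 1/(3 + 6) = 4 + 1/9 = 4 + ⅑ = 37/9)
n = -84/17 (n = 168/(-34) = 168*(-1/34) = -84/17 ≈ -4.9412)
S = -11
g(d) = 37/9 - d
√(g(S) + n) = √((37/9 - 1*(-11)) - 84/17) = √((37/9 + 11) - 84/17) = √(136/9 - 84/17) = √(1556/153) = 2*√6613/51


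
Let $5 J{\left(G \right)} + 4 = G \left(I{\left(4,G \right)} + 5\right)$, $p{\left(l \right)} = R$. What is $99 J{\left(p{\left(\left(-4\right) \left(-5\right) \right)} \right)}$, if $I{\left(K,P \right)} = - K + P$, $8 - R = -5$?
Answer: $\frac{17622}{5} \approx 3524.4$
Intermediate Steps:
$R = 13$ ($R = 8 - -5 = 8 + 5 = 13$)
$p{\left(l \right)} = 13$
$I{\left(K,P \right)} = P - K$
$J{\left(G \right)} = - \frac{4}{5} + \frac{G \left(1 + G\right)}{5}$ ($J{\left(G \right)} = - \frac{4}{5} + \frac{G \left(\left(G - 4\right) + 5\right)}{5} = - \frac{4}{5} + \frac{G \left(\left(-4 + G\right) + 5\right)}{5} = - \frac{4}{5} + \frac{G \left(1 + G\right)}{5}$)
$99 J{\left(p{\left(\left(-4\right) \left(-5\right) \right)} \right)} = 99 \left(- \frac{4}{5} + \frac{1}{5} \cdot 13 + \frac{13^{2}}{5}\right) = 99 \left(- \frac{4}{5} + \frac{13}{5} + \frac{1}{5} \cdot 169\right) = 99 \left(- \frac{4}{5} + \frac{13}{5} + \frac{169}{5}\right) = 99 \cdot \frac{178}{5} = \frac{17622}{5}$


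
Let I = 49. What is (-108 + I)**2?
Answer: 3481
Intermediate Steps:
(-108 + I)**2 = (-108 + 49)**2 = (-59)**2 = 3481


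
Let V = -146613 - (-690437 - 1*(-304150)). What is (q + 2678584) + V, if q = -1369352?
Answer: 1548906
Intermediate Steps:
V = 239674 (V = -146613 - (-690437 + 304150) = -146613 - 1*(-386287) = -146613 + 386287 = 239674)
(q + 2678584) + V = (-1369352 + 2678584) + 239674 = 1309232 + 239674 = 1548906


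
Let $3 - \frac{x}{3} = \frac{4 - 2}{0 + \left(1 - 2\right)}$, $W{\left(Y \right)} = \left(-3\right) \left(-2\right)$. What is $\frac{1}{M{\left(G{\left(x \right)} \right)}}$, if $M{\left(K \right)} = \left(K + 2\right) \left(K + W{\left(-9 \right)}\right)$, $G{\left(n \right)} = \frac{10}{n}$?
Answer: $\frac{9}{160} \approx 0.05625$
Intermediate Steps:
$W{\left(Y \right)} = 6$
$x = 15$ ($x = 9 - 3 \frac{4 - 2}{0 + \left(1 - 2\right)} = 9 - 3 \frac{2}{0 + \left(1 - 2\right)} = 9 - 3 \frac{2}{0 - 1} = 9 - 3 \frac{2}{-1} = 9 - 3 \cdot 2 \left(-1\right) = 9 - -6 = 9 + 6 = 15$)
$M{\left(K \right)} = \left(2 + K\right) \left(6 + K\right)$ ($M{\left(K \right)} = \left(K + 2\right) \left(K + 6\right) = \left(2 + K\right) \left(6 + K\right)$)
$\frac{1}{M{\left(G{\left(x \right)} \right)}} = \frac{1}{12 + \left(\frac{10}{15}\right)^{2} + 8 \cdot \frac{10}{15}} = \frac{1}{12 + \left(10 \cdot \frac{1}{15}\right)^{2} + 8 \cdot 10 \cdot \frac{1}{15}} = \frac{1}{12 + \left(\frac{2}{3}\right)^{2} + 8 \cdot \frac{2}{3}} = \frac{1}{12 + \frac{4}{9} + \frac{16}{3}} = \frac{1}{\frac{160}{9}} = \frac{9}{160}$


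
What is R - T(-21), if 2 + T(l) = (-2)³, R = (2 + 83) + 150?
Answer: 245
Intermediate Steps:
R = 235 (R = 85 + 150 = 235)
T(l) = -10 (T(l) = -2 + (-2)³ = -2 - 8 = -10)
R - T(-21) = 235 - 1*(-10) = 235 + 10 = 245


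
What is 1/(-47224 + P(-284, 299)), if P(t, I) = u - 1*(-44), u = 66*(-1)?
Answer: -1/47246 ≈ -2.1166e-5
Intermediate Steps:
u = -66
P(t, I) = -22 (P(t, I) = -66 - 1*(-44) = -66 + 44 = -22)
1/(-47224 + P(-284, 299)) = 1/(-47224 - 22) = 1/(-47246) = -1/47246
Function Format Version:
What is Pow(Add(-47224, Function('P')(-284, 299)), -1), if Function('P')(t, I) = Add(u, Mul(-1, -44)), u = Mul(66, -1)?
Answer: Rational(-1, 47246) ≈ -2.1166e-5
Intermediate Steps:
u = -66
Function('P')(t, I) = -22 (Function('P')(t, I) = Add(-66, Mul(-1, -44)) = Add(-66, 44) = -22)
Pow(Add(-47224, Function('P')(-284, 299)), -1) = Pow(Add(-47224, -22), -1) = Pow(-47246, -1) = Rational(-1, 47246)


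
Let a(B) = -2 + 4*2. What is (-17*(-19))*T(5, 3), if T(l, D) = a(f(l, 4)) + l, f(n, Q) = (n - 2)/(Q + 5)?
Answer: 3553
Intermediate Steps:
f(n, Q) = (-2 + n)/(5 + Q)
a(B) = 6 (a(B) = -2 + 8 = 6)
T(l, D) = 6 + l
(-17*(-19))*T(5, 3) = (-17*(-19))*(6 + 5) = 323*11 = 3553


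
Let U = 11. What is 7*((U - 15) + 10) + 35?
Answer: 77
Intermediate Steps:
7*((U - 15) + 10) + 35 = 7*((11 - 15) + 10) + 35 = 7*(-4 + 10) + 35 = 7*6 + 35 = 42 + 35 = 77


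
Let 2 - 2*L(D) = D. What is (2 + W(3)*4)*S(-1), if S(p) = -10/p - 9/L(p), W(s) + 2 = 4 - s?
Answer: -8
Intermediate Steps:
L(D) = 1 - D/2
W(s) = 2 - s (W(s) = -2 + (4 - s) = 2 - s)
S(p) = -10/p - 9/(1 - p/2)
(2 + W(3)*4)*S(-1) = (2 + (2 - 1*3)*4)*(4*(5 + 2*(-1))/(-1*(-2 - 1))) = (2 + (2 - 3)*4)*(4*(-1)*(5 - 2)/(-3)) = (2 - 1*4)*(4*(-1)*(-1/3)*3) = (2 - 4)*4 = -2*4 = -8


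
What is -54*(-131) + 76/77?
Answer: 544774/77 ≈ 7075.0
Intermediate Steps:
-54*(-131) + 76/77 = 7074 + 76*(1/77) = 7074 + 76/77 = 544774/77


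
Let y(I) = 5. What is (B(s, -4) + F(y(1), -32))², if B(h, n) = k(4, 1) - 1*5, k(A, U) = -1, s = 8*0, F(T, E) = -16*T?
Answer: 7396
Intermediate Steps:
s = 0
B(h, n) = -6 (B(h, n) = -1 - 1*5 = -1 - 5 = -6)
(B(s, -4) + F(y(1), -32))² = (-6 - 16*5)² = (-6 - 80)² = (-86)² = 7396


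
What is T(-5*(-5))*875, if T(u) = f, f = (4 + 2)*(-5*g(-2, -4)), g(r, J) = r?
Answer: 52500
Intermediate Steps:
f = 60 (f = (4 + 2)*(-5*(-2)) = 6*10 = 60)
T(u) = 60
T(-5*(-5))*875 = 60*875 = 52500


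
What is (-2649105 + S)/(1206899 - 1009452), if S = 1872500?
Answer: -776605/197447 ≈ -3.9332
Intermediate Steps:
(-2649105 + S)/(1206899 - 1009452) = (-2649105 + 1872500)/(1206899 - 1009452) = -776605/197447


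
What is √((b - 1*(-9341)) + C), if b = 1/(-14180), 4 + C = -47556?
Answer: I*√1921196517445/7090 ≈ 195.5*I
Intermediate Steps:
C = -47560 (C = -4 - 47556 = -47560)
b = -1/14180 ≈ -7.0522e-5
√((b - 1*(-9341)) + C) = √((-1/14180 - 1*(-9341)) - 47560) = √((-1/14180 + 9341) - 47560) = √(132455379/14180 - 47560) = √(-541945421/14180) = I*√1921196517445/7090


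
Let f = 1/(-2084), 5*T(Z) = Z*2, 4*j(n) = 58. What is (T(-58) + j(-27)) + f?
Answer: -90659/10420 ≈ -8.7005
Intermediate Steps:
j(n) = 29/2 (j(n) = (1/4)*58 = 29/2)
T(Z) = 2*Z/5 (T(Z) = (Z*2)/5 = (2*Z)/5 = 2*Z/5)
f = -1/2084 ≈ -0.00047985
(T(-58) + j(-27)) + f = ((2/5)*(-58) + 29/2) - 1/2084 = (-116/5 + 29/2) - 1/2084 = -87/10 - 1/2084 = -90659/10420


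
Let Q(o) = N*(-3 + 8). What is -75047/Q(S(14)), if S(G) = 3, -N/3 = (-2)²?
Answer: 75047/60 ≈ 1250.8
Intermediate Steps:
N = -12 (N = -3*(-2)² = -3*4 = -12)
Q(o) = -60 (Q(o) = -12*(-3 + 8) = -12*5 = -60)
-75047/Q(S(14)) = -75047/(-60) = -75047*(-1/60) = 75047/60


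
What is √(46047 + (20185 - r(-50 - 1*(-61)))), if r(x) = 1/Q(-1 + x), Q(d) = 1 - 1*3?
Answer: √264930/2 ≈ 257.36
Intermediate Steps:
Q(d) = -2 (Q(d) = 1 - 3 = -2)
r(x) = -½ (r(x) = 1/(-2) = -½)
√(46047 + (20185 - r(-50 - 1*(-61)))) = √(46047 + (20185 - 1*(-½))) = √(46047 + (20185 + ½)) = √(46047 + 40371/2) = √(132465/2) = √264930/2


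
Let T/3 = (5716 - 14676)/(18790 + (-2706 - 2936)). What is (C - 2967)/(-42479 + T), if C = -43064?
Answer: 151303897/139635193 ≈ 1.0836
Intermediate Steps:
T = -6720/3287 (T = 3*((5716 - 14676)/(18790 + (-2706 - 2936))) = 3*(-8960/(18790 - 5642)) = 3*(-8960/13148) = 3*(-8960*1/13148) = 3*(-2240/3287) = -6720/3287 ≈ -2.0444)
(C - 2967)/(-42479 + T) = (-43064 - 2967)/(-42479 - 6720/3287) = -46031/(-139635193/3287) = -46031*(-3287/139635193) = 151303897/139635193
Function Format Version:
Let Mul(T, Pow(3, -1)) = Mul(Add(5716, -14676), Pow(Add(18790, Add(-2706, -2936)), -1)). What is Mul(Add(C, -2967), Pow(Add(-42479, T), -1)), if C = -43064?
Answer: Rational(151303897, 139635193) ≈ 1.0836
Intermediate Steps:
T = Rational(-6720, 3287) (T = Mul(3, Mul(Add(5716, -14676), Pow(Add(18790, Add(-2706, -2936)), -1))) = Mul(3, Mul(-8960, Pow(Add(18790, -5642), -1))) = Mul(3, Mul(-8960, Pow(13148, -1))) = Mul(3, Mul(-8960, Rational(1, 13148))) = Mul(3, Rational(-2240, 3287)) = Rational(-6720, 3287) ≈ -2.0444)
Mul(Add(C, -2967), Pow(Add(-42479, T), -1)) = Mul(Add(-43064, -2967), Pow(Add(-42479, Rational(-6720, 3287)), -1)) = Mul(-46031, Pow(Rational(-139635193, 3287), -1)) = Mul(-46031, Rational(-3287, 139635193)) = Rational(151303897, 139635193)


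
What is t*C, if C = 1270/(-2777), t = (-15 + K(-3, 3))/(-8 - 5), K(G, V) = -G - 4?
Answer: -20320/36101 ≈ -0.56287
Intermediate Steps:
K(G, V) = -4 - G
t = 16/13 (t = (-15 + (-4 - 1*(-3)))/(-8 - 5) = (-15 + (-4 + 3))/(-13) = (-15 - 1)*(-1/13) = -16*(-1/13) = 16/13 ≈ 1.2308)
C = -1270/2777 (C = 1270*(-1/2777) = -1270/2777 ≈ -0.45733)
t*C = (16/13)*(-1270/2777) = -20320/36101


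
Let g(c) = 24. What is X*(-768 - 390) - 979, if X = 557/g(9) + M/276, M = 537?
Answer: -2769873/92 ≈ -30107.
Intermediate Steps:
X = 13885/552 (X = 557/24 + 537/276 = 557*(1/24) + 537*(1/276) = 557/24 + 179/92 = 13885/552 ≈ 25.154)
X*(-768 - 390) - 979 = 13885*(-768 - 390)/552 - 979 = (13885/552)*(-1158) - 979 = -2679805/92 - 979 = -2769873/92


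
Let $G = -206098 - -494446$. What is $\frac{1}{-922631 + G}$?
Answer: $- \frac{1}{634283} \approx -1.5766 \cdot 10^{-6}$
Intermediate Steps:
$G = 288348$ ($G = -206098 + 494446 = 288348$)
$\frac{1}{-922631 + G} = \frac{1}{-922631 + 288348} = \frac{1}{-634283} = - \frac{1}{634283}$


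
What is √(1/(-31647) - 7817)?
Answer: 10*I*√78289804362/31647 ≈ 88.414*I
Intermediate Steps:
√(1/(-31647) - 7817) = √(-1/31647 - 7817) = √(-247384600/31647) = 10*I*√78289804362/31647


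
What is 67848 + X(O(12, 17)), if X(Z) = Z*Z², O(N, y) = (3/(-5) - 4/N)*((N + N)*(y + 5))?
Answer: -14951192344/125 ≈ -1.1961e+8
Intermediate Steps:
O(N, y) = 2*N*(5 + y)*(-⅗ - 4/N) (O(N, y) = (3*(-⅕) - 4/N)*((2*N)*(5 + y)) = (-⅗ - 4/N)*(2*N*(5 + y)) = 2*N*(5 + y)*(-⅗ - 4/N))
X(Z) = Z³
67848 + X(O(12, 17)) = 67848 + (-40 - 8*17 - 6*12 - 6/5*12*17)³ = 67848 + (-40 - 136 - 72 - 1224/5)³ = 67848 + (-2464/5)³ = 67848 - 14959673344/125 = -14951192344/125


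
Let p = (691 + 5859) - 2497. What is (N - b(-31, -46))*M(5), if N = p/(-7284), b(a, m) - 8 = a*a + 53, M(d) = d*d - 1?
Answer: -14896602/607 ≈ -24541.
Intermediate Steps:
M(d) = -1 + d² (M(d) = d² - 1 = -1 + d²)
p = 4053 (p = 6550 - 2497 = 4053)
b(a, m) = 61 + a² (b(a, m) = 8 + (a*a + 53) = 8 + (a² + 53) = 8 + (53 + a²) = 61 + a²)
N = -1351/2428 (N = 4053/(-7284) = 4053*(-1/7284) = -1351/2428 ≈ -0.55643)
(N - b(-31, -46))*M(5) = (-1351/2428 - (61 + (-31)²))*(-1 + 5²) = (-1351/2428 - (61 + 961))*(-1 + 25) = (-1351/2428 - 1*1022)*24 = (-1351/2428 - 1022)*24 = -2482767/2428*24 = -14896602/607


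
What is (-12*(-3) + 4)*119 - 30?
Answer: 4730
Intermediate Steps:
(-12*(-3) + 4)*119 - 30 = (-4*(-9) + 4)*119 - 30 = (36 + 4)*119 - 30 = 40*119 - 30 = 4760 - 30 = 4730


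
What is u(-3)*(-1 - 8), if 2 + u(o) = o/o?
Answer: 9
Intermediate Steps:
u(o) = -1 (u(o) = -2 + o/o = -2 + 1 = -1)
u(-3)*(-1 - 8) = -(-1 - 8) = -1*(-9) = 9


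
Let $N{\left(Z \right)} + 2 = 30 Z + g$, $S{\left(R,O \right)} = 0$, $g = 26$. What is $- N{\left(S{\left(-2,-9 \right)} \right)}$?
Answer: $-24$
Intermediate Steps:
$N{\left(Z \right)} = 24 + 30 Z$ ($N{\left(Z \right)} = -2 + \left(30 Z + 26\right) = -2 + \left(26 + 30 Z\right) = 24 + 30 Z$)
$- N{\left(S{\left(-2,-9 \right)} \right)} = - (24 + 30 \cdot 0) = - (24 + 0) = \left(-1\right) 24 = -24$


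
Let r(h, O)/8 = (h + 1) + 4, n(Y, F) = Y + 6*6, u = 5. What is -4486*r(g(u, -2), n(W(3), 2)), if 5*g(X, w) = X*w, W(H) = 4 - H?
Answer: -107664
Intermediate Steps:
g(X, w) = X*w/5 (g(X, w) = (X*w)/5 = X*w/5)
n(Y, F) = 36 + Y (n(Y, F) = Y + 36 = 36 + Y)
r(h, O) = 40 + 8*h (r(h, O) = 8*((h + 1) + 4) = 8*((1 + h) + 4) = 8*(5 + h) = 40 + 8*h)
-4486*r(g(u, -2), n(W(3), 2)) = -4486*(40 + 8*((1/5)*5*(-2))) = -4486*(40 + 8*(-2)) = -4486*(40 - 16) = -4486*24 = -107664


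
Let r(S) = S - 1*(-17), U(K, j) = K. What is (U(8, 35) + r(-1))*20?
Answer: 480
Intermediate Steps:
r(S) = 17 + S (r(S) = S + 17 = 17 + S)
(U(8, 35) + r(-1))*20 = (8 + (17 - 1))*20 = (8 + 16)*20 = 24*20 = 480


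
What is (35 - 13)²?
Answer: 484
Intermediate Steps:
(35 - 13)² = 22² = 484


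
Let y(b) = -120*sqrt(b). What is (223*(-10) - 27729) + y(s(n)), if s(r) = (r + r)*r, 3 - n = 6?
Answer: -29959 - 360*sqrt(2) ≈ -30468.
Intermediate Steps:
n = -3 (n = 3 - 1*6 = 3 - 6 = -3)
s(r) = 2*r**2 (s(r) = (2*r)*r = 2*r**2)
(223*(-10) - 27729) + y(s(n)) = (223*(-10) - 27729) - 120*3*sqrt(2) = (-2230 - 27729) - 120*3*sqrt(2) = -29959 - 360*sqrt(2)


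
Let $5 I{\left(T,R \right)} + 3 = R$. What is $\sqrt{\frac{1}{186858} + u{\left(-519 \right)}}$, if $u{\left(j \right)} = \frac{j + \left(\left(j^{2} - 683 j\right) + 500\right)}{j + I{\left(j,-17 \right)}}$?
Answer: $\frac{i \sqrt{1265730274493496154}}{32575578} \approx 34.536 i$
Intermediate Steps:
$I{\left(T,R \right)} = - \frac{3}{5} + \frac{R}{5}$
$u{\left(j \right)} = \frac{500 + j^{2} - 682 j}{-4 + j}$ ($u{\left(j \right)} = \frac{j + \left(\left(j^{2} - 683 j\right) + 500\right)}{j + \left(- \frac{3}{5} + \frac{1}{5} \left(-17\right)\right)} = \frac{j + \left(500 + j^{2} - 683 j\right)}{j - 4} = \frac{500 + j^{2} - 682 j}{j - 4} = \frac{500 + j^{2} - 682 j}{-4 + j}$)
$\sqrt{\frac{1}{186858} + u{\left(-519 \right)}} = \sqrt{\frac{1}{186858} + \frac{500 + \left(-519\right)^{2} - -353958}{-4 - 519}} = \sqrt{\frac{1}{186858} + \frac{500 + 269361 + 353958}{-523}} = \sqrt{\frac{1}{186858} - \frac{623819}{523}} = \sqrt{- \frac{116565570179}{97726734}} = \frac{i \sqrt{1265730274493496154}}{32575578}$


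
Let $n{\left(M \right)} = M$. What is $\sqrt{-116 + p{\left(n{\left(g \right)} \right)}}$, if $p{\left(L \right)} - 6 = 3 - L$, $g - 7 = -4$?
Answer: $i \sqrt{110} \approx 10.488 i$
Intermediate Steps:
$g = 3$ ($g = 7 - 4 = 3$)
$p{\left(L \right)} = 9 - L$ ($p{\left(L \right)} = 6 - \left(-3 + L\right) = 9 - L$)
$\sqrt{-116 + p{\left(n{\left(g \right)} \right)}} = \sqrt{-116 + \left(9 - 3\right)} = \sqrt{-116 + 6} = \sqrt{-110} = i \sqrt{110}$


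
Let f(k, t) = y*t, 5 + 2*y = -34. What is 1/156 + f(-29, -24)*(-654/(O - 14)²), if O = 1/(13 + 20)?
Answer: -51996523127/33153276 ≈ -1568.4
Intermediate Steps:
y = -39/2 (y = -5/2 + (½)*(-34) = -5/2 - 17 = -39/2 ≈ -19.500)
f(k, t) = -39*t/2
O = 1/33 ≈ 0.030303
1/156 + f(-29, -24)*(-654/(O - 14)²) = 1/156 + (-39/2*(-24))*(-654/(1/33 - 14)²) = 1/156 + 468*(-654/((-461/33)²)) = 1/156 + 468*(-654/212521/1089) = 1/156 + 468*(-654*1089/212521) = 1/156 + 468*(-712206/212521) = 1/156 - 333312408/212521 = -51996523127/33153276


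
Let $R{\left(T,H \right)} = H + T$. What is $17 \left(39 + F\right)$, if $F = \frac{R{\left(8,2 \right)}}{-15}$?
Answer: $\frac{1955}{3} \approx 651.67$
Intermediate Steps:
$F = - \frac{2}{3}$ ($F = \frac{2 + 8}{-15} = 10 \left(- \frac{1}{15}\right) = - \frac{2}{3} \approx -0.66667$)
$17 \left(39 + F\right) = 17 \left(39 - \frac{2}{3}\right) = 17 \cdot \frac{115}{3} = \frac{1955}{3}$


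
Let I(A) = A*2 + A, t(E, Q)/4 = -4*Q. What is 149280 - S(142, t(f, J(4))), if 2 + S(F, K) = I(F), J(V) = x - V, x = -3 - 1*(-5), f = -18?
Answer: 148856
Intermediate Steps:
x = 2 (x = -3 + 5 = 2)
J(V) = 2 - V
t(E, Q) = -16*Q (t(E, Q) = 4*(-4*Q) = -16*Q)
I(A) = 3*A (I(A) = 2*A + A = 3*A)
S(F, K) = -2 + 3*F
149280 - S(142, t(f, J(4))) = 149280 - (-2 + 3*142) = 149280 - (-2 + 426) = 149280 - 1*424 = 149280 - 424 = 148856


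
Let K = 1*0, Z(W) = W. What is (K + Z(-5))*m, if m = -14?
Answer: 70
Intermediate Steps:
K = 0
(K + Z(-5))*m = (0 - 5)*(-14) = -5*(-14) = 70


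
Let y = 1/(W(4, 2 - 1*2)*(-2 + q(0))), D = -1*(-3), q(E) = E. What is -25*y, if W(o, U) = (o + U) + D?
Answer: 25/14 ≈ 1.7857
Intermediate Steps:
D = 3
W(o, U) = 3 + U + o (W(o, U) = (o + U) + 3 = (U + o) + 3 = 3 + U + o)
y = -1/14 (y = 1/((3 + (2 - 1*2) + 4)*(-2 + 0)) = 1/((3 + (2 - 2) + 4)*(-2)) = 1/((3 + 0 + 4)*(-2)) = 1/(7*(-2)) = 1/(-14) = -1/14 ≈ -0.071429)
-25*y = -25*(-1/14) = 25/14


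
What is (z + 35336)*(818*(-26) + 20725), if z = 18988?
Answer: -29497932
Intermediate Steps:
(z + 35336)*(818*(-26) + 20725) = (18988 + 35336)*(818*(-26) + 20725) = 54324*(-21268 + 20725) = 54324*(-543) = -29497932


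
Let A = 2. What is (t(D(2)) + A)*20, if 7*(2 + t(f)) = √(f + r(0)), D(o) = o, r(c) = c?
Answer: 20*√2/7 ≈ 4.0406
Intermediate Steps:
t(f) = -2 + √f/7 (t(f) = -2 + √(f + 0)/7 = -2 + √f/7)
(t(D(2)) + A)*20 = ((-2 + √2/7) + 2)*20 = (√2/7)*20 = 20*√2/7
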